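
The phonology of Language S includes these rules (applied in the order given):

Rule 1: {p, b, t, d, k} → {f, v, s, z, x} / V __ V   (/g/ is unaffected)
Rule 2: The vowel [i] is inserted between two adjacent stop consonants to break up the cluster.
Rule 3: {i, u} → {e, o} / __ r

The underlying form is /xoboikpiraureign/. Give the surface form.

xovoikiperaoreign

Rule 1 (intervocalic spirantization): /b/ is a stop between vowels /o/ and /o/, so it spirantizes to the fricative [v]. /xoboikpiraureign/ → xovoikpiraureign.
Rule 2 (stop-cluster i-epenthesis): /k/ and /p/ form a stop–stop cluster, so [i] is inserted between them. /xovoikpiraureign/ → xovoikipiraureign.
Rule 3 (pre-rhotic lowering): /i/ is a high vowel immediately before /r/, so it lowers to [e]. /u/ is a high vowel immediately before /r/, so it lowers to [o]. /xovoikipiraureign/ → xovoikiperaoreign.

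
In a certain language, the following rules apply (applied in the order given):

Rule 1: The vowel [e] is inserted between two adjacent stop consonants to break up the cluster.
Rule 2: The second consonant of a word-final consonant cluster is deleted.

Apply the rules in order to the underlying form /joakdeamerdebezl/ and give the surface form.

joakedeamerdebez

Rule 1 (stop-cluster e-epenthesis): /k/ and /d/ form a stop–stop cluster, so [e] is inserted between them. /joakdeamerdebezl/ → joakedeamerdebezl.
Rule 2 (final cluster simplification): /l/ is the second consonant of a word-final cluster /zl/, so it deletes. /joakedeamerdebezl/ → joakedeamerdebez.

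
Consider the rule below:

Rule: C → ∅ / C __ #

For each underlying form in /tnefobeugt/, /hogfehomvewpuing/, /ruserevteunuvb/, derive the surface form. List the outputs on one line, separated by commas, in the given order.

tnefobeug, hogfehomvewpuin, ruserevteunuv

/tnefobeugt/: /t/ is the second consonant of a word-final cluster /gt/, so it deletes. → [tnefobeug].
/hogfehomvewpuing/: /g/ is the second consonant of a word-final cluster /ng/, so it deletes. → [hogfehomvewpuin].
/ruserevteunuvb/: /b/ is the second consonant of a word-final cluster /vb/, so it deletes. → [ruserevteunuv].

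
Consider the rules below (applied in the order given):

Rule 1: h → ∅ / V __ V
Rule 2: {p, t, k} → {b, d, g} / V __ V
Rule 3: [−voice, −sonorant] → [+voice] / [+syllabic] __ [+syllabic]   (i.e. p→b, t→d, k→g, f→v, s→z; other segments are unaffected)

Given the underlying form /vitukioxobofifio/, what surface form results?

vidugioxobovivio

Rule 1 (intervocalic h-deletion): no segment meets the environment; /vitukioxobofifio/ is unchanged.
Rule 2 (intervocalic voicing): /t/ is a voiceless stop between vowels /i/ and /u/, so it voices to [d]. /k/ is a voiceless stop between vowels /u/ and /i/, so it voices to [g]. /vitukioxobofifio/ → vidugioxobofifio.
Rule 3 (intervocalic voicing): /f/ is a voiceless obstruent between vowels /o/ and /i/, so it voices to [v]. /f/ is a voiceless obstruent between vowels /i/ and /i/, so it voices to [v]. /vidugioxobofifio/ → vidugioxobovivio.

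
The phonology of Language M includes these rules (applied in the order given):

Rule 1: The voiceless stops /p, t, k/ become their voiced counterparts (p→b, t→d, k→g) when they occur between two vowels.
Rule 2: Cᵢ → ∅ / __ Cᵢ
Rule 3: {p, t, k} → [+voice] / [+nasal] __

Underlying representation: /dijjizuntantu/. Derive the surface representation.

dijizundandu

Rule 1 (intervocalic voicing): no segment meets the environment; /dijjizuntantu/ is unchanged.
Rule 2 (degemination): /jj/ is a geminate; the first /j/ deletes. /dijjizuntantu/ → dijizuntantu.
Rule 3 (post-nasal voicing): /t/ is a voiceless stop immediately after the nasal /n/, so it voices to [d]. /t/ is a voiceless stop immediately after the nasal /n/, so it voices to [d]. /dijizuntantu/ → dijizundandu.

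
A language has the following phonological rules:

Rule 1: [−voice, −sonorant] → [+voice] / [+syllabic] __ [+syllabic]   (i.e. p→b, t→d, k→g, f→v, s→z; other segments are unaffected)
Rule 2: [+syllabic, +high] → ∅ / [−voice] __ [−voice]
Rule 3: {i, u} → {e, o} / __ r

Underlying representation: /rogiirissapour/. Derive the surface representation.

Rule 1 (intervocalic voicing): /p/ is a voiceless obstruent between vowels /a/ and /o/, so it voices to [b]. /rogiirissapour/ → rogiirissabour.
Rule 2 (high vowel syncope): no segment meets the environment; /rogiirissabour/ is unchanged.
Rule 3 (pre-rhotic lowering): /i/ is a high vowel immediately before /r/, so it lowers to [e]. /u/ is a high vowel immediately before /r/, so it lowers to [o]. /rogiirissabour/ → rogierissaboor.

rogierissaboor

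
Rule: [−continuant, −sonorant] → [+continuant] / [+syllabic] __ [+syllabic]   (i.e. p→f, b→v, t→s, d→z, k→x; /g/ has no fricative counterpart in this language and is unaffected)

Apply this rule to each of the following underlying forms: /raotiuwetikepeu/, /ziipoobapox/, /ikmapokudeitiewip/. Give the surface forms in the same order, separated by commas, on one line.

raosiuwesixefeu, ziifoovafox, ikmafoxuzeisiewip

/raotiuwetikepeu/: /t/ is a stop between vowels /o/ and /i/, so it spirantizes to the fricative [s]. /t/ is a stop between vowels /e/ and /i/, so it spirantizes to the fricative [s]. /k/ is a stop between vowels /i/ and /e/, so it spirantizes to the fricative [x]. /p/ is a stop between vowels /e/ and /e/, so it spirantizes to the fricative [f]. → [raosiuwesixefeu].
/ziipoobapox/: /p/ is a stop between vowels /i/ and /o/, so it spirantizes to the fricative [f]. /b/ is a stop between vowels /o/ and /a/, so it spirantizes to the fricative [v]. /p/ is a stop between vowels /a/ and /o/, so it spirantizes to the fricative [f]. → [ziifoovafox].
/ikmapokudeitiewip/: /p/ is a stop between vowels /a/ and /o/, so it spirantizes to the fricative [f]. /k/ is a stop between vowels /o/ and /u/, so it spirantizes to the fricative [x]. /d/ is a stop between vowels /u/ and /e/, so it spirantizes to the fricative [z]. /t/ is a stop between vowels /i/ and /i/, so it spirantizes to the fricative [s]. → [ikmafoxuzeisiewip].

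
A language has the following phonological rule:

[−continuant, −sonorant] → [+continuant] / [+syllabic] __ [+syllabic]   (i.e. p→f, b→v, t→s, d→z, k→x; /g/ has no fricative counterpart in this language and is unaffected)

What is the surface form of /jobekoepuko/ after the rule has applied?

/b/ is a stop between vowels /o/ and /e/, so it spirantizes to the fricative [v].
/k/ is a stop between vowels /e/ and /o/, so it spirantizes to the fricative [x].
/p/ is a stop between vowels /e/ and /u/, so it spirantizes to the fricative [f].
/k/ is a stop between vowels /u/ and /o/, so it spirantizes to the fricative [x].
Surface form: [jovexoefuxo].

jovexoefuxo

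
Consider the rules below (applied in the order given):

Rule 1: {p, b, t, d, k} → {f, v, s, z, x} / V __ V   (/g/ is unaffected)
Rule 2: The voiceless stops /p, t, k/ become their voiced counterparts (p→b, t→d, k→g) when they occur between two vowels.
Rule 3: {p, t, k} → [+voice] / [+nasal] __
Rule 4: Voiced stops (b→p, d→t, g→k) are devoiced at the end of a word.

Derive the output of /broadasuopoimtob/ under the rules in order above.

broazasuofoimdop

Rule 1 (intervocalic spirantization): /d/ is a stop between vowels /a/ and /a/, so it spirantizes to the fricative [z]. /p/ is a stop between vowels /o/ and /o/, so it spirantizes to the fricative [f]. /broadasuopoimtob/ → broazasuofoimtob.
Rule 2 (intervocalic voicing): no segment meets the environment; /broazasuofoimtob/ is unchanged.
Rule 3 (post-nasal voicing): /t/ is a voiceless stop immediately after the nasal /m/, so it voices to [d]. /broazasuofoimtob/ → broazasuofoimdob.
Rule 4 (final devoicing): /b/ is a voiced stop in word-final position, so it devoices to [p]. /broazasuofoimdob/ → broazasuofoimdop.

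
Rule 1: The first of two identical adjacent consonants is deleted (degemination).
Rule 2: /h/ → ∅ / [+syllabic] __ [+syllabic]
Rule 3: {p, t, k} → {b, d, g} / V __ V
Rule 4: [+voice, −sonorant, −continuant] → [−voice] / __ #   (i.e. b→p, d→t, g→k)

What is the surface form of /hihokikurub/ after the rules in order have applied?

Rule 1 (degemination): no segment meets the environment; /hihokikurub/ is unchanged.
Rule 2 (intervocalic h-deletion): /h/ occurs between vowels /i/ and /o/, so it deletes. /hihokikurub/ → hiokikurub.
Rule 3 (intervocalic voicing): /k/ is a voiceless stop between vowels /o/ and /i/, so it voices to [g]. /k/ is a voiceless stop between vowels /i/ and /u/, so it voices to [g]. /hiokikurub/ → hiogigurub.
Rule 4 (final devoicing): /b/ is a voiced stop in word-final position, so it devoices to [p]. /hiogigurub/ → hiogigurup.

hiogigurup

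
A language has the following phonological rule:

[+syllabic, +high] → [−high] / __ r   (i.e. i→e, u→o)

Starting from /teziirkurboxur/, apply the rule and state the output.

/i/ is a high vowel immediately before /r/, so it lowers to [e].
/u/ is a high vowel immediately before /r/, so it lowers to [o].
/u/ is a high vowel immediately before /r/, so it lowers to [o].
The other instance of /i/ does not occur in the required environment and remains unchanged.
Surface form: [tezierkorboxor].

tezierkorboxor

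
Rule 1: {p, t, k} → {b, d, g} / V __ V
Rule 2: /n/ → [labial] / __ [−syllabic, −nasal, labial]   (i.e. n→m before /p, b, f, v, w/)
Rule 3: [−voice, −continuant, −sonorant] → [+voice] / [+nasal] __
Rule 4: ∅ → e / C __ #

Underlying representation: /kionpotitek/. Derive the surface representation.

Rule 1 (intervocalic voicing): /t/ is a voiceless stop between vowels /o/ and /i/, so it voices to [d]. /t/ is a voiceless stop between vowels /i/ and /e/, so it voices to [d]. /kionpotitek/ → kionpodidek.
Rule 2 (nasal place assimilation): /n/ precedes the labial consonant /p/, so it assimilates in place to [m]. /kionpodidek/ → kiompodidek.
Rule 3 (post-nasal voicing): /p/ is a voiceless stop immediately after the nasal /m/, so it voices to [b]. /kiompodidek/ → kiombodidek.
Rule 4 (final e-epenthesis): the form ends in the consonant /k/, so [e] is inserted word-finally. /kiombodidek/ → kiombodideke.

kiombodideke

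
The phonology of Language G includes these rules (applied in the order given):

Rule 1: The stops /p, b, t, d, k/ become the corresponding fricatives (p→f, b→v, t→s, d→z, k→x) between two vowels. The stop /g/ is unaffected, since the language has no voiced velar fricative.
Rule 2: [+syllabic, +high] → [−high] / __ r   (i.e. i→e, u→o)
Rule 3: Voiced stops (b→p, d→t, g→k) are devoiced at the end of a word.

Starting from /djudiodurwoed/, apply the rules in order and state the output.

djuziozorwoet

Rule 1 (intervocalic spirantization): /d/ is a stop between vowels /u/ and /i/, so it spirantizes to the fricative [z]. /d/ is a stop between vowels /o/ and /u/, so it spirantizes to the fricative [z]. /djudiodurwoed/ → djuziozurwoed.
Rule 2 (pre-rhotic lowering): /u/ is a high vowel immediately before /r/, so it lowers to [o]. /djuziozurwoed/ → djuziozorwoed.
Rule 3 (final devoicing): /d/ is a voiced stop in word-final position, so it devoices to [t]. /djuziozorwoed/ → djuziozorwoet.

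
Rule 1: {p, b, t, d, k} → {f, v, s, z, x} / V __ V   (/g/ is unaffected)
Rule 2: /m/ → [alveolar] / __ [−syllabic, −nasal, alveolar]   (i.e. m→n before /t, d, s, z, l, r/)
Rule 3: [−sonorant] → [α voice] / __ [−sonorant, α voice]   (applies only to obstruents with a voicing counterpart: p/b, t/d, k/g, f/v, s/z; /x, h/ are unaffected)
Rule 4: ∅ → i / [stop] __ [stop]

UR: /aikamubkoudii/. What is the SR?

Rule 1 (intervocalic spirantization): /k/ is a stop between vowels /i/ and /a/, so it spirantizes to the fricative [x]. /d/ is a stop between vowels /u/ and /i/, so it spirantizes to the fricative [z]. /aikamubkoudii/ → aixamubkouzii.
Rule 2 (nasal place assimilation): no segment meets the environment; /aixamubkouzii/ is unchanged.
Rule 3 (regressive voicing assimilation): /b/ precedes the voiceless obstruent /k/, so it devoices to [p] by assimilation. /aixamubkouzii/ → aixamupkouzii.
Rule 4 (stop-cluster i-epenthesis): /p/ and /k/ form a stop–stop cluster, so [i] is inserted between them. /aixamupkouzii/ → aixamupikouzii.

aixamupikouzii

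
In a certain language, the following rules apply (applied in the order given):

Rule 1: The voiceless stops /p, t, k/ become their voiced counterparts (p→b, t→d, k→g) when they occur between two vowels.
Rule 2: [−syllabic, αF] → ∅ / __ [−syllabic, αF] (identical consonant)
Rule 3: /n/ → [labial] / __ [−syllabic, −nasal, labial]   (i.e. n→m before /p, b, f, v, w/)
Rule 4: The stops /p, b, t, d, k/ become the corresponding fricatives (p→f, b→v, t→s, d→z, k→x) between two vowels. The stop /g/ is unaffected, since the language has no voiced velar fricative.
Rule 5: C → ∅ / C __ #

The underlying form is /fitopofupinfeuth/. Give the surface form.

Rule 1 (intervocalic voicing): /t/ is a voiceless stop between vowels /i/ and /o/, so it voices to [d]. /p/ is a voiceless stop between vowels /o/ and /o/, so it voices to [b]. /p/ is a voiceless stop between vowels /u/ and /i/, so it voices to [b]. /fitopofupinfeuth/ → fidobofubinfeuth.
Rule 2 (degemination): no segment meets the environment; /fidobofubinfeuth/ is unchanged.
Rule 3 (nasal place assimilation): /n/ precedes the labial consonant /f/, so it assimilates in place to [m]. /fidobofubinfeuth/ → fidobofubimfeuth.
Rule 4 (intervocalic spirantization): /d/ is a stop between vowels /i/ and /o/, so it spirantizes to the fricative [z]. /b/ is a stop between vowels /o/ and /o/, so it spirantizes to the fricative [v]. /b/ is a stop between vowels /u/ and /i/, so it spirantizes to the fricative [v]. /fidobofubimfeuth/ → fizovofuvimfeuth.
Rule 5 (final cluster simplification): /h/ is the second consonant of a word-final cluster /th/, so it deletes. /fizovofuvimfeuth/ → fizovofuvimfeut.

fizovofuvimfeut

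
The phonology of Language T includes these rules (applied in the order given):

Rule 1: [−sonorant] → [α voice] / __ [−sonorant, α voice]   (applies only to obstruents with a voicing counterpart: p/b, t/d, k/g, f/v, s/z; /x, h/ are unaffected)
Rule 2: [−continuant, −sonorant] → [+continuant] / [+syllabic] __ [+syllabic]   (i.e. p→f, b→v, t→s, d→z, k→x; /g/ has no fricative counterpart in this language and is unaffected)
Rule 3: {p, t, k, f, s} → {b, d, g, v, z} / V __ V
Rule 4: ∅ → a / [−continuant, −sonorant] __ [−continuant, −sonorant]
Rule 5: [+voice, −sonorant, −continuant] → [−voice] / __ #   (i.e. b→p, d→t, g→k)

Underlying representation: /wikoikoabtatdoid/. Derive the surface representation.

wixoixoapatadadoit

Rule 1 (regressive voicing assimilation): /b/ precedes the voiceless obstruent /t/, so it devoices to [p] by assimilation. /t/ precedes the voiced obstruent /d/, so it voices to [d] by assimilation. /wikoikoabtatdoid/ → wikoikoaptaddoid.
Rule 2 (intervocalic spirantization): /k/ is a stop between vowels /i/ and /o/, so it spirantizes to the fricative [x]. /k/ is a stop between vowels /i/ and /o/, so it spirantizes to the fricative [x]. /wikoikoaptaddoid/ → wixoixoaptaddoid.
Rule 3 (intervocalic voicing): no segment meets the environment; /wixoixoaptaddoid/ is unchanged.
Rule 4 (stop-cluster a-epenthesis): /p/ and /t/ form a stop–stop cluster, so [a] is inserted between them. /d/ and /d/ form a stop–stop cluster, so [a] is inserted between them. /wixoixoaptaddoid/ → wixoixoapatadadoid.
Rule 5 (final devoicing): /d/ is a voiced stop in word-final position, so it devoices to [t]. /wixoixoapatadadoid/ → wixoixoapatadadoit.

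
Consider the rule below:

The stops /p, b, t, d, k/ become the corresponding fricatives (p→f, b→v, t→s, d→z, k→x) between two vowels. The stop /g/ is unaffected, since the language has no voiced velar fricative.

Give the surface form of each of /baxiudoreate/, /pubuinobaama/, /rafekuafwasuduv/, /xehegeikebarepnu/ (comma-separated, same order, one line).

baxiuzorease, puvuinovaama, rafexuafwasuzuv, xehegeixevarepnu

/baxiudoreate/: /d/ is a stop between vowels /u/ and /o/, so it spirantizes to the fricative [z]. /t/ is a stop between vowels /a/ and /e/, so it spirantizes to the fricative [s]. → [baxiuzorease].
/pubuinobaama/: /b/ is a stop between vowels /u/ and /u/, so it spirantizes to the fricative [v]. /b/ is a stop between vowels /o/ and /a/, so it spirantizes to the fricative [v]. → [puvuinovaama].
/rafekuafwasuduv/: /k/ is a stop between vowels /e/ and /u/, so it spirantizes to the fricative [x]. /d/ is a stop between vowels /u/ and /u/, so it spirantizes to the fricative [z]. → [rafexuafwasuzuv].
/xehegeikebarepnu/: /k/ is a stop between vowels /i/ and /e/, so it spirantizes to the fricative [x]. /b/ is a stop between vowels /e/ and /a/, so it spirantizes to the fricative [v]. → [xehegeixevarepnu].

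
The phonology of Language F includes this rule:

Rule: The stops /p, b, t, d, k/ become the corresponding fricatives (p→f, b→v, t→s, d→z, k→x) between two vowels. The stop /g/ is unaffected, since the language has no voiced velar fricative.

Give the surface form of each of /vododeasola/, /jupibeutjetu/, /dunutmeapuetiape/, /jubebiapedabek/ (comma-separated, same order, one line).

vozozeasola, jufiveutjesu, dunutmeafuesiafe, juveviafezavek

/vododeasola/: /d/ is a stop between vowels /o/ and /o/, so it spirantizes to the fricative [z]. /d/ is a stop between vowels /o/ and /e/, so it spirantizes to the fricative [z]. → [vozozeasola].
/jupibeutjetu/: /p/ is a stop between vowels /u/ and /i/, so it spirantizes to the fricative [f]. /b/ is a stop between vowels /i/ and /e/, so it spirantizes to the fricative [v]. /t/ is a stop between vowels /e/ and /u/, so it spirantizes to the fricative [s]. → [jufiveutjesu].
/dunutmeapuetiape/: /p/ is a stop between vowels /a/ and /u/, so it spirantizes to the fricative [f]. /t/ is a stop between vowels /e/ and /i/, so it spirantizes to the fricative [s]. /p/ is a stop between vowels /a/ and /e/, so it spirantizes to the fricative [f]. → [dunutmeafuesiafe].
/jubebiapedabek/: /b/ is a stop between vowels /u/ and /e/, so it spirantizes to the fricative [v]. /b/ is a stop between vowels /e/ and /i/, so it spirantizes to the fricative [v]. /p/ is a stop between vowels /a/ and /e/, so it spirantizes to the fricative [f]. /d/ is a stop between vowels /e/ and /a/, so it spirantizes to the fricative [z]. /b/ is a stop between vowels /a/ and /e/, so it spirantizes to the fricative [v]. → [juveviafezavek].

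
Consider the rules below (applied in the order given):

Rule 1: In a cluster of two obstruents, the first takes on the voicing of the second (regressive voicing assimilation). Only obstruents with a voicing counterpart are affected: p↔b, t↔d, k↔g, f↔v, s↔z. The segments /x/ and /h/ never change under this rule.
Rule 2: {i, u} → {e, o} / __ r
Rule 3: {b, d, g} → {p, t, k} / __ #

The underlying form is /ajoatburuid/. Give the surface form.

Rule 1 (regressive voicing assimilation): /t/ precedes the voiced obstruent /b/, so it voices to [d] by assimilation. /ajoatburuid/ → ajoadburuid.
Rule 2 (pre-rhotic lowering): /u/ is a high vowel immediately before /r/, so it lowers to [o]. /ajoadburuid/ → ajoadboruid.
Rule 3 (final devoicing): /d/ is a voiced stop in word-final position, so it devoices to [t]. /ajoadboruid/ → ajoadboruit.

ajoadboruit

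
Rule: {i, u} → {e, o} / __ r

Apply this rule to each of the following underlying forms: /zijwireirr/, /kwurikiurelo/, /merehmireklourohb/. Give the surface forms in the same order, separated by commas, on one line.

/zijwireirr/: /i/ is a high vowel immediately before /r/, so it lowers to [e]. /i/ is a high vowel immediately before /r/, so it lowers to [e]. → [zijwereerr].
/kwurikiurelo/: /u/ is a high vowel immediately before /r/, so it lowers to [o]. /u/ is a high vowel immediately before /r/, so it lowers to [o]. → [kworikiorelo].
/merehmireklourohb/: /i/ is a high vowel immediately before /r/, so it lowers to [e]. /u/ is a high vowel immediately before /r/, so it lowers to [o]. → [merehmerekloorohb].

zijwereerr, kworikiorelo, merehmerekloorohb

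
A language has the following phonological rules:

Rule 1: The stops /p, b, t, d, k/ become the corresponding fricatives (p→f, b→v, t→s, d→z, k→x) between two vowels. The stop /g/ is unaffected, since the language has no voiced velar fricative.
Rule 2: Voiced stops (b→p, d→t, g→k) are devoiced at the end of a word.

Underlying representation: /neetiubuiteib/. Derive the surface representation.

Rule 1 (intervocalic spirantization): /t/ is a stop between vowels /e/ and /i/, so it spirantizes to the fricative [s]. /b/ is a stop between vowels /u/ and /u/, so it spirantizes to the fricative [v]. /t/ is a stop between vowels /i/ and /e/, so it spirantizes to the fricative [s]. /neetiubuiteib/ → neesiuvuiseib.
Rule 2 (final devoicing): /b/ is a voiced stop in word-final position, so it devoices to [p]. /neesiuvuiseib/ → neesiuvuiseip.

neesiuvuiseip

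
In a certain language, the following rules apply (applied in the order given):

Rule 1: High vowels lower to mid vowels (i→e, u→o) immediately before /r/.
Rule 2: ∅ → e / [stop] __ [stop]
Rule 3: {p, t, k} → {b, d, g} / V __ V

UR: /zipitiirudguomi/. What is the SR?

zibidierudeguomi

Rule 1 (pre-rhotic lowering): /i/ is a high vowel immediately before /r/, so it lowers to [e]. /zipitiirudguomi/ → zipitierudguomi.
Rule 2 (stop-cluster e-epenthesis): /d/ and /g/ form a stop–stop cluster, so [e] is inserted between them. /zipitierudguomi/ → zipitierudeguomi.
Rule 3 (intervocalic voicing): /p/ is a voiceless stop between vowels /i/ and /i/, so it voices to [b]. /t/ is a voiceless stop between vowels /i/ and /i/, so it voices to [d]. /zipitierudeguomi/ → zibidierudeguomi.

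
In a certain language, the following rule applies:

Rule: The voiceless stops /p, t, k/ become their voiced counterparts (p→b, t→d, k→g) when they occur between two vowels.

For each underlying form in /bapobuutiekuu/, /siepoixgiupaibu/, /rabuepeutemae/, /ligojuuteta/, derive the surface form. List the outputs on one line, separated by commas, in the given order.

/bapobuutiekuu/: /p/ is a voiceless stop between vowels /a/ and /o/, so it voices to [b]. /t/ is a voiceless stop between vowels /u/ and /i/, so it voices to [d]. /k/ is a voiceless stop between vowels /e/ and /u/, so it voices to [g]. → [babobuudieguu].
/siepoixgiupaibu/: /p/ is a voiceless stop between vowels /e/ and /o/, so it voices to [b]. /p/ is a voiceless stop between vowels /u/ and /a/, so it voices to [b]. → [sieboixgiubaibu].
/rabuepeutemae/: /p/ is a voiceless stop between vowels /e/ and /e/, so it voices to [b]. /t/ is a voiceless stop between vowels /u/ and /e/, so it voices to [d]. → [rabuebeudemae].
/ligojuuteta/: /t/ is a voiceless stop between vowels /u/ and /e/, so it voices to [d]. /t/ is a voiceless stop between vowels /e/ and /a/, so it voices to [d]. → [ligojuudeda].

babobuudieguu, sieboixgiubaibu, rabuebeudemae, ligojuudeda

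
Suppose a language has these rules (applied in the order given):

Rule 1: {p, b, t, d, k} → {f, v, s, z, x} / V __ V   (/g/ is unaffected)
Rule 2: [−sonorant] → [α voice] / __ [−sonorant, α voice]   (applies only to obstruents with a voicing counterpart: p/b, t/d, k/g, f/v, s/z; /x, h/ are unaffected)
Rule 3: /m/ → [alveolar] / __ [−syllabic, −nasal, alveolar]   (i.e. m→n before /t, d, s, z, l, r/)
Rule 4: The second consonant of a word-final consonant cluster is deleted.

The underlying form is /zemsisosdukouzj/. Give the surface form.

Rule 1 (intervocalic spirantization): /k/ is a stop between vowels /u/ and /o/, so it spirantizes to the fricative [x]. /zemsisosdukouzj/ → zemsisosduxouzj.
Rule 2 (regressive voicing assimilation): /s/ precedes the voiced obstruent /d/, so it voices to [z] by assimilation. /zemsisosduxouzj/ → zemsisozduxouzj.
Rule 3 (nasal place assimilation): /m/ precedes the alveolar consonant /s/, so it assimilates in place to [n]. /zemsisozduxouzj/ → zensisozduxouzj.
Rule 4 (final cluster simplification): /j/ is the second consonant of a word-final cluster /zj/, so it deletes. /zensisozduxouzj/ → zensisozduxouz.

zensisozduxouz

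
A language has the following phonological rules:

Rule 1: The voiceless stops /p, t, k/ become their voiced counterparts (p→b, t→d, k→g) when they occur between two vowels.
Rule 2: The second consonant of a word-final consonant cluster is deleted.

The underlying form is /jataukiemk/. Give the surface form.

Rule 1 (intervocalic voicing): /t/ is a voiceless stop between vowels /a/ and /a/, so it voices to [d]. /k/ is a voiceless stop between vowels /u/ and /i/, so it voices to [g]. /jataukiemk/ → jadaugiemk.
Rule 2 (final cluster simplification): /k/ is the second consonant of a word-final cluster /mk/, so it deletes. /jadaugiemk/ → jadaugiem.

jadaugiem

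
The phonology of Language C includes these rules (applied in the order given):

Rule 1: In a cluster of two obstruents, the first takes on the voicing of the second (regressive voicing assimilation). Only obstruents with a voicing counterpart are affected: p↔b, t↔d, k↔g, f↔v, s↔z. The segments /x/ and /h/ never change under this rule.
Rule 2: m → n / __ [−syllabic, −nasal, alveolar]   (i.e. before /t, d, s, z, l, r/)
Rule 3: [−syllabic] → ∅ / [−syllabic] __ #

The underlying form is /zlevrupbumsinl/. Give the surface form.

zlevrubbunsin

Rule 1 (regressive voicing assimilation): /p/ precedes the voiced obstruent /b/, so it voices to [b] by assimilation. /zlevrupbumsinl/ → zlevrubbumsinl.
Rule 2 (nasal place assimilation): /m/ precedes the alveolar consonant /s/, so it assimilates in place to [n]. /zlevrubbumsinl/ → zlevrubbunsinl.
Rule 3 (final cluster simplification): /l/ is the second consonant of a word-final cluster /nl/, so it deletes. /zlevrubbunsinl/ → zlevrubbunsin.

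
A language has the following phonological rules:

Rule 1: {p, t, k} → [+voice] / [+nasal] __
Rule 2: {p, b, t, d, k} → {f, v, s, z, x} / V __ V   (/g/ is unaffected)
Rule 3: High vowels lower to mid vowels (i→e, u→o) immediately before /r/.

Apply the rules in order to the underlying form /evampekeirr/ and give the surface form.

Rule 1 (post-nasal voicing): /p/ is a voiceless stop immediately after the nasal /m/, so it voices to [b]. /evampekeirr/ → evambekeirr.
Rule 2 (intervocalic spirantization): /k/ is a stop between vowels /e/ and /e/, so it spirantizes to the fricative [x]. /evambekeirr/ → evambexeirr.
Rule 3 (pre-rhotic lowering): /i/ is a high vowel immediately before /r/, so it lowers to [e]. /evambexeirr/ → evambexeerr.

evambexeerr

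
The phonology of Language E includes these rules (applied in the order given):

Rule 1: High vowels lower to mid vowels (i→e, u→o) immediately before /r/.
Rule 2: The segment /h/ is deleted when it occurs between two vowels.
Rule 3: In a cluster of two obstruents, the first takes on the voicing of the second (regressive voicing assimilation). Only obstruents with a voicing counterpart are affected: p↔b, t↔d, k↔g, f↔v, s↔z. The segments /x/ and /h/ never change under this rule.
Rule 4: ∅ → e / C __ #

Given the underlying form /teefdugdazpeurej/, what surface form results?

Rule 1 (pre-rhotic lowering): /u/ is a high vowel immediately before /r/, so it lowers to [o]. /teefdugdazpeurej/ → teefdugdazpeorej.
Rule 2 (intervocalic h-deletion): no segment meets the environment; /teefdugdazpeorej/ is unchanged.
Rule 3 (regressive voicing assimilation): /f/ precedes the voiced obstruent /d/, so it voices to [v] by assimilation. /z/ precedes the voiceless obstruent /p/, so it devoices to [s] by assimilation. /teefdugdazpeorej/ → teevdugdaspeorej.
Rule 4 (final e-epenthesis): the form ends in the consonant /j/, so [e] is inserted word-finally. /teevdugdaspeorej/ → teevdugdaspeoreje.

teevdugdaspeoreje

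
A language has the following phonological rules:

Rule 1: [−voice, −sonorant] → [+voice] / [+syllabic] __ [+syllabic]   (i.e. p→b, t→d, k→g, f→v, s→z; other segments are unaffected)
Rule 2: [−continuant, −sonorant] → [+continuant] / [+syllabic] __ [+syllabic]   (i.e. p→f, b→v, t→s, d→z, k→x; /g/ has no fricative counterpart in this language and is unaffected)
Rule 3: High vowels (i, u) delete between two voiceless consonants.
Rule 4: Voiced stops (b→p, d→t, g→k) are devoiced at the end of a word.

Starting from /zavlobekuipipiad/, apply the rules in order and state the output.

zavloveguiviviat

Rule 1 (intervocalic voicing): /k/ is a voiceless obstruent between vowels /e/ and /u/, so it voices to [g]. /p/ is a voiceless obstruent between vowels /i/ and /i/, so it voices to [b]. /p/ is a voiceless obstruent between vowels /i/ and /i/, so it voices to [b]. /zavlobekuipipiad/ → zavlobeguibibiad.
Rule 2 (intervocalic spirantization): /b/ is a stop between vowels /o/ and /e/, so it spirantizes to the fricative [v]. /b/ is a stop between vowels /i/ and /i/, so it spirantizes to the fricative [v]. /b/ is a stop between vowels /i/ and /i/, so it spirantizes to the fricative [v]. /zavlobeguibibiad/ → zavloveguiviviad.
Rule 3 (high vowel syncope): no segment meets the environment; /zavloveguiviviad/ is unchanged.
Rule 4 (final devoicing): /d/ is a voiced stop in word-final position, so it devoices to [t]. /zavloveguiviviad/ → zavloveguiviviat.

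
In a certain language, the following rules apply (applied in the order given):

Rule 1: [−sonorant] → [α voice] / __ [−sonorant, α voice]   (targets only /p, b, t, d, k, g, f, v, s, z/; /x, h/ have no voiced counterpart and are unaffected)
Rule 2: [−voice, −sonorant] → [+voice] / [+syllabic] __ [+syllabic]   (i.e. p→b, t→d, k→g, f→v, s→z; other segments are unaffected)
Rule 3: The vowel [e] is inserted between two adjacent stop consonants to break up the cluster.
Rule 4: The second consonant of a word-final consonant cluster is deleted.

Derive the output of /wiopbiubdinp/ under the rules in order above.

Rule 1 (regressive voicing assimilation): /p/ precedes the voiced obstruent /b/, so it voices to [b] by assimilation. /wiopbiubdinp/ → wiobbiubdinp.
Rule 2 (intervocalic voicing): no segment meets the environment; /wiobbiubdinp/ is unchanged.
Rule 3 (stop-cluster e-epenthesis): /b/ and /b/ form a stop–stop cluster, so [e] is inserted between them. /b/ and /d/ form a stop–stop cluster, so [e] is inserted between them. /wiobbiubdinp/ → wiobebiubedinp.
Rule 4 (final cluster simplification): /p/ is the second consonant of a word-final cluster /np/, so it deletes. /wiobebiubedinp/ → wiobebiubedin.

wiobebiubedin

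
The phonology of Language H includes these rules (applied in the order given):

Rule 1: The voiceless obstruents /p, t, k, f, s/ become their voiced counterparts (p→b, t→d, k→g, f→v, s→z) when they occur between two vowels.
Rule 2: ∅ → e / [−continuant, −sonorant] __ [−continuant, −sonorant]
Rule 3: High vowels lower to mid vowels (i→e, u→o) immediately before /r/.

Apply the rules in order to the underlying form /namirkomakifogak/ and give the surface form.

namerkomagivogak

Rule 1 (intervocalic voicing): /k/ is a voiceless obstruent between vowels /a/ and /i/, so it voices to [g]. /f/ is a voiceless obstruent between vowels /i/ and /o/, so it voices to [v]. /namirkomakifogak/ → namirkomagivogak.
Rule 2 (stop-cluster e-epenthesis): no segment meets the environment; /namirkomagivogak/ is unchanged.
Rule 3 (pre-rhotic lowering): /i/ is a high vowel immediately before /r/, so it lowers to [e]. /namirkomagivogak/ → namerkomagivogak.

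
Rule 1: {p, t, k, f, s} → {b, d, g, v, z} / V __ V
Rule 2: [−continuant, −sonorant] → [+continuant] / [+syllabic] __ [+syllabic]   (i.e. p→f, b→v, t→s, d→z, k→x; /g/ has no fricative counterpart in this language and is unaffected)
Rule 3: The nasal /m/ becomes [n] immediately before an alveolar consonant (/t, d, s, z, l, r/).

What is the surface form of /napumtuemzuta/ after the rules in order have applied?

Rule 1 (intervocalic voicing): /p/ is a voiceless obstruent between vowels /a/ and /u/, so it voices to [b]. /t/ is a voiceless obstruent between vowels /u/ and /a/, so it voices to [d]. /napumtuemzuta/ → nabumtuemzuda.
Rule 2 (intervocalic spirantization): /b/ is a stop between vowels /a/ and /u/, so it spirantizes to the fricative [v]. /d/ is a stop between vowels /u/ and /a/, so it spirantizes to the fricative [z]. /nabumtuemzuda/ → navumtuemzuza.
Rule 3 (nasal place assimilation): /m/ precedes the alveolar consonant /t/, so it assimilates in place to [n]. /m/ precedes the alveolar consonant /z/, so it assimilates in place to [n]. /navumtuemzuza/ → navuntuenzuza.

navuntuenzuza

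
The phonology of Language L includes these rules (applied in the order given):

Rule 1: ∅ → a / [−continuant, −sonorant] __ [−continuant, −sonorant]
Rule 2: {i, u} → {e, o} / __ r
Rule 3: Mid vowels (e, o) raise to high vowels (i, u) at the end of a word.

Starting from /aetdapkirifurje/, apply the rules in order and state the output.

Rule 1 (stop-cluster a-epenthesis): /t/ and /d/ form a stop–stop cluster, so [a] is inserted between them. /p/ and /k/ form a stop–stop cluster, so [a] is inserted between them. /aetdapkirifurje/ → aetadapakirifurje.
Rule 2 (pre-rhotic lowering): /i/ is a high vowel immediately before /r/, so it lowers to [e]. /u/ is a high vowel immediately before /r/, so it lowers to [o]. /aetadapakirifurje/ → aetadapakeriforje.
Rule 3 (final vowel raising): /e/ is a mid vowel in word-final position, so it raises to [i]. /aetadapakeriforje/ → aetadapakeriforji.

aetadapakeriforji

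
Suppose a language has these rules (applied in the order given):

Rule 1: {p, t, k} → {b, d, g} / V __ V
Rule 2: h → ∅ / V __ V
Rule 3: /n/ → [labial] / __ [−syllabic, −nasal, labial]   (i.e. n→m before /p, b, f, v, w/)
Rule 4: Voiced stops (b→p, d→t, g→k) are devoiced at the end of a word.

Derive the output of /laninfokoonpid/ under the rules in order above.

Rule 1 (intervocalic voicing): /k/ is a voiceless stop between vowels /o/ and /o/, so it voices to [g]. /laninfokoonpid/ → laninfogoonpid.
Rule 2 (intervocalic h-deletion): no segment meets the environment; /laninfogoonpid/ is unchanged.
Rule 3 (nasal place assimilation): /n/ precedes the labial consonant /f/, so it assimilates in place to [m]. /n/ precedes the labial consonant /p/, so it assimilates in place to [m]. /laninfogoonpid/ → lanimfogoompid.
Rule 4 (final devoicing): /d/ is a voiced stop in word-final position, so it devoices to [t]. /lanimfogoompid/ → lanimfogoompit.

lanimfogoompit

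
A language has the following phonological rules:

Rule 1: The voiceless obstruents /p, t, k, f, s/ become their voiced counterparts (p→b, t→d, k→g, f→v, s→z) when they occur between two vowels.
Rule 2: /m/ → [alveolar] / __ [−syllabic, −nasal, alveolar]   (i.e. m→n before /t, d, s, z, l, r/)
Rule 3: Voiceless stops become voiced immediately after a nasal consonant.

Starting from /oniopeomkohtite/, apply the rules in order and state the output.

oniobeomgohtide

Rule 1 (intervocalic voicing): /p/ is a voiceless obstruent between vowels /o/ and /e/, so it voices to [b]. /t/ is a voiceless obstruent between vowels /i/ and /e/, so it voices to [d]. /oniopeomkohtite/ → oniobeomkohtide.
Rule 2 (nasal place assimilation): no segment meets the environment; /oniobeomkohtide/ is unchanged.
Rule 3 (post-nasal voicing): /k/ is a voiceless stop immediately after the nasal /m/, so it voices to [g]. /oniobeomkohtide/ → oniobeomgohtide.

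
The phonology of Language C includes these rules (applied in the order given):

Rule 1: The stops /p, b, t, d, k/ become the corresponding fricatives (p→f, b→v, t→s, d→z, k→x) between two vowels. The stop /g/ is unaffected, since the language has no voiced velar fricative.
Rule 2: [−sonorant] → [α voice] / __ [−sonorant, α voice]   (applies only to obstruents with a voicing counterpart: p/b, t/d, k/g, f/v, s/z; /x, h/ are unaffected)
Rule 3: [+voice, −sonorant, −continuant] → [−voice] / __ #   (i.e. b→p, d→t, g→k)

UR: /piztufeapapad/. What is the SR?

Rule 1 (intervocalic spirantization): /p/ is a stop between vowels /a/ and /a/, so it spirantizes to the fricative [f]. /p/ is a stop between vowels /a/ and /a/, so it spirantizes to the fricative [f]. /piztufeapapad/ → piztufeafafad.
Rule 2 (regressive voicing assimilation): /z/ precedes the voiceless obstruent /t/, so it devoices to [s] by assimilation. /piztufeafafad/ → pistufeafafad.
Rule 3 (final devoicing): /d/ is a voiced stop in word-final position, so it devoices to [t]. /pistufeafafad/ → pistufeafafat.

pistufeafafat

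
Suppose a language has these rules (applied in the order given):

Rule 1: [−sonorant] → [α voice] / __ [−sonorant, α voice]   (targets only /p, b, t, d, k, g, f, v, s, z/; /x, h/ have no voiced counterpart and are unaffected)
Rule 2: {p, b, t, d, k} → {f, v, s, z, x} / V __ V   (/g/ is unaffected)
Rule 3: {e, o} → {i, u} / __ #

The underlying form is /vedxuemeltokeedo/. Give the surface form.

Rule 1 (regressive voicing assimilation): /d/ precedes the voiceless obstruent /x/, so it devoices to [t] by assimilation. /vedxuemeltokeedo/ → vetxuemeltokeedo.
Rule 2 (intervocalic spirantization): /k/ is a stop between vowels /o/ and /e/, so it spirantizes to the fricative [x]. /d/ is a stop between vowels /e/ and /o/, so it spirantizes to the fricative [z]. /vetxuemeltokeedo/ → vetxuemeltoxeezo.
Rule 3 (final vowel raising): /o/ is a mid vowel in word-final position, so it raises to [u]. /vetxuemeltoxeezo/ → vetxuemeltoxeezu.

vetxuemeltoxeezu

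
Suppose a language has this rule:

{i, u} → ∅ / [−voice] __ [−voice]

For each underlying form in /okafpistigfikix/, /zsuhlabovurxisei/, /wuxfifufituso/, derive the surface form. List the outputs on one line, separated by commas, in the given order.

/okafpistigfikix/: /i/ is a high vowel flanked by voiceless consonants /p/ and /s/, so it deletes. /i/ is a high vowel flanked by voiceless consonants /f/ and /k/, so it deletes. /i/ is a high vowel flanked by voiceless consonants /k/ and /x/, so it deletes. → [okafpstigfkx].
/zsuhlabovurxisei/: /u/ is a high vowel flanked by voiceless consonants /s/ and /h/, so it deletes. /i/ is a high vowel flanked by voiceless consonants /x/ and /s/, so it deletes. → [zshlabovurxsei].
/wuxfifufituso/: /i/ is a high vowel flanked by voiceless consonants /f/ and /f/, so it deletes. /u/ is a high vowel flanked by voiceless consonants /f/ and /f/, so it deletes. /i/ is a high vowel flanked by voiceless consonants /f/ and /t/, so it deletes. /u/ is a high vowel flanked by voiceless consonants /t/ and /s/, so it deletes. → [wuxffftso].

okafpstigfkx, zshlabovurxsei, wuxffftso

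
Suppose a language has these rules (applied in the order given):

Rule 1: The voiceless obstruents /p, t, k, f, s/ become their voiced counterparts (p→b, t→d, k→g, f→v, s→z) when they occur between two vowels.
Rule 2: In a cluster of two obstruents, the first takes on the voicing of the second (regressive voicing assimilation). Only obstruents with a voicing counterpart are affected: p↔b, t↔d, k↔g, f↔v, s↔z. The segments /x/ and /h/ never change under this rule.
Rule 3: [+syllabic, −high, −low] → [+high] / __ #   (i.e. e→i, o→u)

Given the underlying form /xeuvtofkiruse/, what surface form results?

Rule 1 (intervocalic voicing): /s/ is a voiceless obstruent between vowels /u/ and /e/, so it voices to [z]. /xeuvtofkiruse/ → xeuvtofkiruze.
Rule 2 (regressive voicing assimilation): /v/ precedes the voiceless obstruent /t/, so it devoices to [f] by assimilation. /xeuvtofkiruze/ → xeuftofkiruze.
Rule 3 (final vowel raising): /e/ is a mid vowel in word-final position, so it raises to [i]. /xeuftofkiruze/ → xeuftofkiruzi.

xeuftofkiruzi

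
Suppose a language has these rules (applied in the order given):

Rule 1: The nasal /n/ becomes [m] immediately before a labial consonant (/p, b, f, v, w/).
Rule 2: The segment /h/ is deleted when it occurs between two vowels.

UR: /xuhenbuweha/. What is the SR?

xuembuwea

Rule 1 (nasal place assimilation): /n/ precedes the labial consonant /b/, so it assimilates in place to [m]. /xuhenbuweha/ → xuhembuweha.
Rule 2 (intervocalic h-deletion): /h/ occurs between vowels /u/ and /e/, so it deletes. /h/ occurs between vowels /e/ and /a/, so it deletes. /xuhembuweha/ → xuembuwea.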